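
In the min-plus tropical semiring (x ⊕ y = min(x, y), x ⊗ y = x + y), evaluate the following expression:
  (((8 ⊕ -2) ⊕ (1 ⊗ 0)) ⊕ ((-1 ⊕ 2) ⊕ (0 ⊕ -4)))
(((8 ⊕ -2) ⊕ (1 ⊗ 0)) ⊕ ((-1 ⊕ 2) ⊕ (0 ⊕ -4))) = -4

Expand innermost to outermost. Recall ⊕ takes the minimum of its arguments and ⊗ takes their sum. Working out the expression (((8 ⊕ -2) ⊕ (1 ⊗ 0)) ⊕ ((-1 ⊕ 2) ⊕ (0 ⊕ -4))) gives -4.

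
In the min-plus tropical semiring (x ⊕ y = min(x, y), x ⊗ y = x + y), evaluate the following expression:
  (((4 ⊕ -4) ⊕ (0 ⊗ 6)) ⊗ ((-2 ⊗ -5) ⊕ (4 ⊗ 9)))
(((4 ⊕ -4) ⊕ (0 ⊗ 6)) ⊗ ((-2 ⊗ -5) ⊕ (4 ⊗ 9))) = -11

Expand innermost to outermost. Recall ⊕ takes the minimum of its arguments and ⊗ takes their sum. Working out the expression (((4 ⊕ -4) ⊕ (0 ⊗ 6)) ⊗ ((-2 ⊗ -5) ⊕ (4 ⊗ 9))) gives -11.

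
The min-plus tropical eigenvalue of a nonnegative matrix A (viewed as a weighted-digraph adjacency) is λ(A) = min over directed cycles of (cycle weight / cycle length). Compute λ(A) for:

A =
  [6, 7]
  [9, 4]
λ(A) = 4

Enumerate directed cycles and compute their means (weight / length). Sample:
  cycle 0 → 0: weight = 6, length = 1, mean = 6/1 ≈ 6.000
  cycle 1 → 1: weight = 4, length = 1, mean = 4/1 ≈ 4.000
  cycle 0 → 1 → 0: weight = 16, length = 2, mean = 16/2 ≈ 8.000
  cycle 1 → 0 → 1: weight = 16, length = 2, mean = 16/2 ≈ 8.000
Minimum mean = 4.000, attained e.g. along the cycle 1 → 1 with weight 4 and length 1. So λ(A) = 4/1 = 4.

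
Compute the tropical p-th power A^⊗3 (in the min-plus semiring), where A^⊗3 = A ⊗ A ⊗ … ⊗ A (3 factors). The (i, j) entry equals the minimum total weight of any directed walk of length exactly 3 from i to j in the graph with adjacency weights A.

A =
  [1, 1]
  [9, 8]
A^⊗3 =
  [3, 3]
  [11, 11]

Each entry (A^⊗3)_ij equals the minimum over all length-3 walks i = v_0 → v_1 → … → v_3 = j of Σ_t A[v_t][v_{t+1}]. For example, for (i, j) = (0, 1) we minimise over 4 possible intermediate vertex sequences; the minimum is 3, attained along the walk 0 → 0 → 0 → 1.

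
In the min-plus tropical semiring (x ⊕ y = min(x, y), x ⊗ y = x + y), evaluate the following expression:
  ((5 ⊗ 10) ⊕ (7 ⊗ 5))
((5 ⊗ 10) ⊕ (7 ⊗ 5)) = 12

Expand innermost to outermost. Recall ⊕ takes the minimum of its arguments and ⊗ takes their sum. Working out the expression ((5 ⊗ 10) ⊕ (7 ⊗ 5)) gives 12.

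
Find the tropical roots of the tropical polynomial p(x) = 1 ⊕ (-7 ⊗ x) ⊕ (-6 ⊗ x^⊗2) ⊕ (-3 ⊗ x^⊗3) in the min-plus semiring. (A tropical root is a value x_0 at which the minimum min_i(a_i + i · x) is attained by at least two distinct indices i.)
Roots: {-3, -1, 8}

Each tropical root is a break point of the lower envelope of the lines y = a_i + i · x (there are 4 lines, with slopes 0, 1, ..., 3). Only the lines that attain the minimum somewhere contribute to roots; other lines are dominated. Here the surviving (envelope) indices are i = 3, i = 2, i = 1, i = 0.
Intersections between consecutive envelope lines give the roots: for adjacent envelope indices i < j the intersection is x = (a_i − a_j) / (j − i). Reading off the sorted break points: {-3, -1, 8}.
Verification: at each break x_0, at least two indices attain the minimum of min_i(a_i + i · x_0).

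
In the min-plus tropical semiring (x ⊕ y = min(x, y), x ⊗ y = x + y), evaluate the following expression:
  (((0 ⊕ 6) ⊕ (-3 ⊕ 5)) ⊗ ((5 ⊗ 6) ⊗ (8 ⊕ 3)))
(((0 ⊕ 6) ⊕ (-3 ⊕ 5)) ⊗ ((5 ⊗ 6) ⊗ (8 ⊕ 3))) = 11

Expand innermost to outermost. Recall ⊕ takes the minimum of its arguments and ⊗ takes their sum. Working out the expression (((0 ⊕ 6) ⊕ (-3 ⊕ 5)) ⊗ ((5 ⊗ 6) ⊗ (8 ⊕ 3))) gives 11.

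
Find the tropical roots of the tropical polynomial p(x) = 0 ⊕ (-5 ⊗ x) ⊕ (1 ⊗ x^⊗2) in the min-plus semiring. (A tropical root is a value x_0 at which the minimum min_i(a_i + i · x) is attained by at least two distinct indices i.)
Roots: {-6, 5}

Each tropical root is a break point of the lower envelope of the lines y = a_i + i · x (there are 3 lines, with slopes 0, 1, ..., 2). Only the lines that attain the minimum somewhere contribute to roots; other lines are dominated. Here the surviving (envelope) indices are i = 2, i = 1, i = 0.
Intersections between consecutive envelope lines give the roots: for adjacent envelope indices i < j the intersection is x = (a_i − a_j) / (j − i). Reading off the sorted break points: {-6, 5}.
Verification: at each break x_0, at least two indices attain the minimum of min_i(a_i + i · x_0).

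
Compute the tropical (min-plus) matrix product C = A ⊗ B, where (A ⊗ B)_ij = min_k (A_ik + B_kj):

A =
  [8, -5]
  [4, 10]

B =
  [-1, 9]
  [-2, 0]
A ⊗ B =
  [-7, -5]
  [3, 10]

Apply the min-plus product entry-by-entry:
  C[0][0] = min over k of (A[0][0] + B[0][0] = 8 + -1 = 7, A[0][1] + B[1][0] = -5 + -2 = -7) = -7 (attained at k = 1)
  C[0][1] = min over k of (A[0][0] + B[0][1] = 8 + 9 = 17, A[0][1] + B[1][1] = -5 + 0 = -5) = -5 (attained at k = 1)
  C[1][0] = min over k of (A[1][0] + B[0][0] = 4 + -1 = 3, A[1][1] + B[1][0] = 10 + -2 = 8) = 3 (attained at k = 0)
  C[1][1] = min over k of (A[1][0] + B[0][1] = 4 + 9 = 13, A[1][1] + B[1][1] = 10 + 0 = 10) = 10 (attained at k = 1)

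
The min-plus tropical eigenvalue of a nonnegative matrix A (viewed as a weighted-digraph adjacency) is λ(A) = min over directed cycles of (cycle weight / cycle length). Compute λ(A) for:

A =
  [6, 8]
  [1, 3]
λ(A) = 3

Enumerate directed cycles and compute their means (weight / length). Sample:
  cycle 0 → 0: weight = 6, length = 1, mean = 6/1 ≈ 6.000
  cycle 1 → 1: weight = 3, length = 1, mean = 3/1 ≈ 3.000
  cycle 0 → 1 → 0: weight = 9, length = 2, mean = 9/2 ≈ 4.500
  cycle 1 → 0 → 1: weight = 9, length = 2, mean = 9/2 ≈ 4.500
Minimum mean = 3.000, attained e.g. along the cycle 1 → 1 with weight 3 and length 1. So λ(A) = 3/1 = 3.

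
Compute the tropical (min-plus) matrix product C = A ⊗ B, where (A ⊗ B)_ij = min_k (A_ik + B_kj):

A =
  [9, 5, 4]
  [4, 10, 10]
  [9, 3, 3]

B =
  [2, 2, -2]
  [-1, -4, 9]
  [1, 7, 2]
A ⊗ B =
  [4, 1, 6]
  [6, 6, 2]
  [2, -1, 5]

Apply the min-plus product entry-by-entry:
  C[0][0] = min over k of (A[0][0] + B[0][0] = 9 + 2 = 11, A[0][1] + B[1][0] = 5 + -1 = 4, A[0][2] + B[2][0] = 4 + 1 = 5) = 4 (attained at k = 1)
  C[0][1] = min over k of (A[0][0] + B[0][1] = 9 + 2 = 11, A[0][1] + B[1][1] = 5 + -4 = 1, A[0][2] + B[2][1] = 4 + 7 = 11) = 1 (attained at k = 1)
  C[0][2] = min over k of (A[0][0] + B[0][2] = 9 + -2 = 7, A[0][1] + B[1][2] = 5 + 9 = 14, A[0][2] + B[2][2] = 4 + 2 = 6) = 6 (attained at k = 2)
  C[1][0] = min over k of (A[1][0] + B[0][0] = 4 + 2 = 6, A[1][1] + B[1][0] = 10 + -1 = 9, A[1][2] + B[2][0] = 10 + 1 = 11) = 6 (attained at k = 0)
  C[1][1] = min over k of (A[1][0] + B[0][1] = 4 + 2 = 6, A[1][1] + B[1][1] = 10 + -4 = 6, A[1][2] + B[2][1] = 10 + 7 = 17) = 6 (attained at k = 0)
  C[1][2] = min over k of (A[1][0] + B[0][2] = 4 + -2 = 2, A[1][1] + B[1][2] = 10 + 9 = 19, A[1][2] + B[2][2] = 10 + 2 = 12) = 2 (attained at k = 0)
  C[2][0] = min over k of (A[2][0] + B[0][0] = 9 + 2 = 11, A[2][1] + B[1][0] = 3 + -1 = 2, A[2][2] + B[2][0] = 3 + 1 = 4) = 2 (attained at k = 1)
  C[2][1] = min over k of (A[2][0] + B[0][1] = 9 + 2 = 11, A[2][1] + B[1][1] = 3 + -4 = -1, A[2][2] + B[2][1] = 3 + 7 = 10) = -1 (attained at k = 1)
  C[2][2] = min over k of (A[2][0] + B[0][2] = 9 + -2 = 7, A[2][1] + B[1][2] = 3 + 9 = 12, A[2][2] + B[2][2] = 3 + 2 = 5) = 5 (attained at k = 2)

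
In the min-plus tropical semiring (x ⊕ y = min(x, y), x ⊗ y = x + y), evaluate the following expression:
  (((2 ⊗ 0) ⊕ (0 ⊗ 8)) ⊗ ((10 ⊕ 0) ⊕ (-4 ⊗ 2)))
(((2 ⊗ 0) ⊕ (0 ⊗ 8)) ⊗ ((10 ⊕ 0) ⊕ (-4 ⊗ 2))) = 0

Expand innermost to outermost. Recall ⊕ takes the minimum of its arguments and ⊗ takes their sum. Working out the expression (((2 ⊗ 0) ⊕ (0 ⊗ 8)) ⊗ ((10 ⊕ 0) ⊕ (-4 ⊗ 2))) gives 0.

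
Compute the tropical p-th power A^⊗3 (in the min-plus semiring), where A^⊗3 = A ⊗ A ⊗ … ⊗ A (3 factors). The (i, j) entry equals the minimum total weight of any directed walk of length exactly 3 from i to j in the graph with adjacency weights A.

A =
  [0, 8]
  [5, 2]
A^⊗3 =
  [0, 8]
  [5, 6]

Each entry (A^⊗3)_ij equals the minimum over all length-3 walks i = v_0 → v_1 → … → v_3 = j of Σ_t A[v_t][v_{t+1}]. For example, for (i, j) = (0, 1) we minimise over 4 possible intermediate vertex sequences; the minimum is 8, attained along the walk 0 → 0 → 0 → 1.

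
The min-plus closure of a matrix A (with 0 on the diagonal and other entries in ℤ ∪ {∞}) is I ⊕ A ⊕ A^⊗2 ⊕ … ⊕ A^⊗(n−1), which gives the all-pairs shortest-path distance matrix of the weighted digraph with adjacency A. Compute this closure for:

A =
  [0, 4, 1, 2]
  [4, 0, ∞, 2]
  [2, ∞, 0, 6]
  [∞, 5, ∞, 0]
Closure =
  [0, 4, 1, 2]
  [4, 0, 5, 2]
  [2, 6, 0, 4]
  [9, 5, 10, 0]

This is the Floyd-Warshall all-pairs shortest-path computation. For each intermediate vertex k = 0, 1, …, 3, update dist[i][j] ← min(dist[i][j], dist[i][k] + dist[k][j]). The final matrix gives, for each (i, j), the minimum total weight of any directed path from i to j (possibly empty when i = j).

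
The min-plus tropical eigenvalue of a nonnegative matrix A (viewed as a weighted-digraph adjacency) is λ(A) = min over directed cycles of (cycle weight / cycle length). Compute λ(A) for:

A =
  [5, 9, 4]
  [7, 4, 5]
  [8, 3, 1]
λ(A) = 1

Enumerate directed cycles and compute their means (weight / length). Sample:
  cycle 0 → 0: weight = 5, length = 1, mean = 5/1 ≈ 5.000
  cycle 1 → 1: weight = 4, length = 1, mean = 4/1 ≈ 4.000
  cycle 2 → 2: weight = 1, length = 1, mean = 1/1 ≈ 1.000
  cycle 0 → 1 → 0: weight = 16, length = 2, mean = 16/2 ≈ 8.000
  cycle 0 → 2 → 0: weight = 12, length = 2, mean = 12/2 ≈ 6.000
  cycle 1 → 0 → 1: weight = 16, length = 2, mean = 16/2 ≈ 8.000
Minimum mean = 1.000, attained e.g. along the cycle 2 → 2 with weight 1 and length 1. So λ(A) = 1/1 = 1.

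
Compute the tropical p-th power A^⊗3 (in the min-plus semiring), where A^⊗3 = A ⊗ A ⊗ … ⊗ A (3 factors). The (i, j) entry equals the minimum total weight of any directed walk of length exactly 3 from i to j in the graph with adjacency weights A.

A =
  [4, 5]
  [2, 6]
A^⊗3 =
  [11, 12]
  [9, 11]

Each entry (A^⊗3)_ij equals the minimum over all length-3 walks i = v_0 → v_1 → … → v_3 = j of Σ_t A[v_t][v_{t+1}]. For example, for (i, j) = (0, 1) we minimise over 4 possible intermediate vertex sequences; the minimum is 12, attained along the walk 0 → 1 → 0 → 1.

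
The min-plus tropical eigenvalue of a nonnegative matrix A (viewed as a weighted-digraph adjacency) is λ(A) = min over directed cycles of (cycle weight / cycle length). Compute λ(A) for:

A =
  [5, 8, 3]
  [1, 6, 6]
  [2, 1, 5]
λ(A) = 5/3

Enumerate directed cycles and compute their means (weight / length). Sample:
  cycle 0 → 0: weight = 5, length = 1, mean = 5/1 ≈ 5.000
  cycle 1 → 1: weight = 6, length = 1, mean = 6/1 ≈ 6.000
  cycle 2 → 2: weight = 5, length = 1, mean = 5/1 ≈ 5.000
  cycle 0 → 1 → 0: weight = 9, length = 2, mean = 9/2 ≈ 4.500
  cycle 0 → 2 → 0: weight = 5, length = 2, mean = 5/2 ≈ 2.500
  cycle 1 → 0 → 1: weight = 9, length = 2, mean = 9/2 ≈ 4.500
Minimum mean = 1.667, attained e.g. along the cycle 0 → 2 → 1 → 0 with weight 5 and length 3. So λ(A) = 5/3 = 5/3.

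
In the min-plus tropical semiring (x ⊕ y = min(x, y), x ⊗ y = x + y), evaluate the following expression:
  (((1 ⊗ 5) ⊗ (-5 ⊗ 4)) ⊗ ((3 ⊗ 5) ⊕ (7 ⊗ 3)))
(((1 ⊗ 5) ⊗ (-5 ⊗ 4)) ⊗ ((3 ⊗ 5) ⊕ (7 ⊗ 3))) = 13

Expand innermost to outermost. Recall ⊕ takes the minimum of its arguments and ⊗ takes their sum. Working out the expression (((1 ⊗ 5) ⊗ (-5 ⊗ 4)) ⊗ ((3 ⊗ 5) ⊕ (7 ⊗ 3))) gives 13.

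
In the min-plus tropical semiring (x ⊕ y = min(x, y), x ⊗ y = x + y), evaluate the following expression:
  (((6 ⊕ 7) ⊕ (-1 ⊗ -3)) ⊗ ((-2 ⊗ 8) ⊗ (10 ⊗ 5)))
(((6 ⊕ 7) ⊕ (-1 ⊗ -3)) ⊗ ((-2 ⊗ 8) ⊗ (10 ⊗ 5))) = 17

Expand innermost to outermost. Recall ⊕ takes the minimum of its arguments and ⊗ takes their sum. Working out the expression (((6 ⊕ 7) ⊕ (-1 ⊗ -3)) ⊗ ((-2 ⊗ 8) ⊗ (10 ⊗ 5))) gives 17.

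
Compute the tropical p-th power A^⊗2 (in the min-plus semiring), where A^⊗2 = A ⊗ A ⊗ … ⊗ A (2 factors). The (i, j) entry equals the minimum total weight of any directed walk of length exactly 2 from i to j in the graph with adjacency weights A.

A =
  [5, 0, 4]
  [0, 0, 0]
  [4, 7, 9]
A^⊗2 =
  [0, 0, 0]
  [0, 0, 0]
  [7, 4, 7]

Each entry (A^⊗2)_ij equals the minimum over all length-2 walks i = v_0 → v_1 → … → v_2 = j of Σ_t A[v_t][v_{t+1}]. For example, for (i, j) = (0, 2) we minimise over 3 possible intermediate vertex sequences; the minimum is 0, attained along the walk 0 → 1 → 2.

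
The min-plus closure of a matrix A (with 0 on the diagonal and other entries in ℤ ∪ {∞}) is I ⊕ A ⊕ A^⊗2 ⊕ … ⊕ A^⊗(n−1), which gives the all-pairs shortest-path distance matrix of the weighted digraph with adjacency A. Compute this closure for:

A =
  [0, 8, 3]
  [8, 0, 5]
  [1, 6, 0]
Closure =
  [0, 8, 3]
  [6, 0, 5]
  [1, 6, 0]

This is the Floyd-Warshall all-pairs shortest-path computation. For each intermediate vertex k = 0, 1, …, 2, update dist[i][j] ← min(dist[i][j], dist[i][k] + dist[k][j]). The final matrix gives, for each (i, j), the minimum total weight of any directed path from i to j (possibly empty when i = j).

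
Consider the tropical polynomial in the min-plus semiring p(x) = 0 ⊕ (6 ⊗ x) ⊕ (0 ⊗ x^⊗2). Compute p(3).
p(3) = 0

A tropical monomial a ⊗ x^⊗i evaluates to a + i · x. Evaluating each term at x = 3:
  Term 0 contributes 0 + 0 · 3 = 0
  Term 1 contributes 6 + 1 · 3 = 9
  Term 2 contributes 0 + 2 · 3 = 6
p(3) = ⊕ of these = min[0, 9, 6] = 0.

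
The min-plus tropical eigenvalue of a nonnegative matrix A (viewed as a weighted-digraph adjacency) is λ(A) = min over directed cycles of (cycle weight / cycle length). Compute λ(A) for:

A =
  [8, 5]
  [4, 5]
λ(A) = 9/2

Enumerate directed cycles and compute their means (weight / length). Sample:
  cycle 0 → 0: weight = 8, length = 1, mean = 8/1 ≈ 8.000
  cycle 1 → 1: weight = 5, length = 1, mean = 5/1 ≈ 5.000
  cycle 0 → 1 → 0: weight = 9, length = 2, mean = 9/2 ≈ 4.500
  cycle 1 → 0 → 1: weight = 9, length = 2, mean = 9/2 ≈ 4.500
Minimum mean = 4.500, attained e.g. along the cycle 0 → 1 → 0 with weight 9 and length 2. So λ(A) = 9/2 = 9/2.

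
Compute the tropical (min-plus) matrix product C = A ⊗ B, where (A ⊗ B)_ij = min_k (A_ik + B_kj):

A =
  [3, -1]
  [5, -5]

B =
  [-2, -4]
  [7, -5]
A ⊗ B =
  [1, -6]
  [2, -10]

Apply the min-plus product entry-by-entry:
  C[0][0] = min over k of (A[0][0] + B[0][0] = 3 + -2 = 1, A[0][1] + B[1][0] = -1 + 7 = 6) = 1 (attained at k = 0)
  C[0][1] = min over k of (A[0][0] + B[0][1] = 3 + -4 = -1, A[0][1] + B[1][1] = -1 + -5 = -6) = -6 (attained at k = 1)
  C[1][0] = min over k of (A[1][0] + B[0][0] = 5 + -2 = 3, A[1][1] + B[1][0] = -5 + 7 = 2) = 2 (attained at k = 1)
  C[1][1] = min over k of (A[1][0] + B[0][1] = 5 + -4 = 1, A[1][1] + B[1][1] = -5 + -5 = -10) = -10 (attained at k = 1)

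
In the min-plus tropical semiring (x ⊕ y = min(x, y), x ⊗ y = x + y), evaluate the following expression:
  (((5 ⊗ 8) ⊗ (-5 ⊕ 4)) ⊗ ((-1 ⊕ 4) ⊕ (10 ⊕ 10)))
(((5 ⊗ 8) ⊗ (-5 ⊕ 4)) ⊗ ((-1 ⊕ 4) ⊕ (10 ⊕ 10))) = 7

Expand innermost to outermost. Recall ⊕ takes the minimum of its arguments and ⊗ takes their sum. Working out the expression (((5 ⊗ 8) ⊗ (-5 ⊕ 4)) ⊗ ((-1 ⊕ 4) ⊕ (10 ⊕ 10))) gives 7.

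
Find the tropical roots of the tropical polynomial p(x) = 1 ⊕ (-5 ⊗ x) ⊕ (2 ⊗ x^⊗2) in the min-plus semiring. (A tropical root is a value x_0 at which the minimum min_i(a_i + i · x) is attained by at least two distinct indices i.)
Roots: {-7, 6}

Each tropical root is a break point of the lower envelope of the lines y = a_i + i · x (there are 3 lines, with slopes 0, 1, ..., 2). Only the lines that attain the minimum somewhere contribute to roots; other lines are dominated. Here the surviving (envelope) indices are i = 2, i = 1, i = 0.
Intersections between consecutive envelope lines give the roots: for adjacent envelope indices i < j the intersection is x = (a_i − a_j) / (j − i). Reading off the sorted break points: {-7, 6}.
Verification: at each break x_0, at least two indices attain the minimum of min_i(a_i + i · x_0).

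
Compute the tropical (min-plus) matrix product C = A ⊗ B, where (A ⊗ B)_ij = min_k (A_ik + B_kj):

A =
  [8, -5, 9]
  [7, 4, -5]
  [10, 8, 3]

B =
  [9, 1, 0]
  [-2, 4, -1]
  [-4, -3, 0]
A ⊗ B =
  [-7, -1, -6]
  [-9, -8, -5]
  [-1, 0, 3]

Apply the min-plus product entry-by-entry:
  C[0][0] = min over k of (A[0][0] + B[0][0] = 8 + 9 = 17, A[0][1] + B[1][0] = -5 + -2 = -7, A[0][2] + B[2][0] = 9 + -4 = 5) = -7 (attained at k = 1)
  C[0][1] = min over k of (A[0][0] + B[0][1] = 8 + 1 = 9, A[0][1] + B[1][1] = -5 + 4 = -1, A[0][2] + B[2][1] = 9 + -3 = 6) = -1 (attained at k = 1)
  C[0][2] = min over k of (A[0][0] + B[0][2] = 8 + 0 = 8, A[0][1] + B[1][2] = -5 + -1 = -6, A[0][2] + B[2][2] = 9 + 0 = 9) = -6 (attained at k = 1)
  C[1][0] = min over k of (A[1][0] + B[0][0] = 7 + 9 = 16, A[1][1] + B[1][0] = 4 + -2 = 2, A[1][2] + B[2][0] = -5 + -4 = -9) = -9 (attained at k = 2)
  C[1][1] = min over k of (A[1][0] + B[0][1] = 7 + 1 = 8, A[1][1] + B[1][1] = 4 + 4 = 8, A[1][2] + B[2][1] = -5 + -3 = -8) = -8 (attained at k = 2)
  C[1][2] = min over k of (A[1][0] + B[0][2] = 7 + 0 = 7, A[1][1] + B[1][2] = 4 + -1 = 3, A[1][2] + B[2][2] = -5 + 0 = -5) = -5 (attained at k = 2)
  C[2][0] = min over k of (A[2][0] + B[0][0] = 10 + 9 = 19, A[2][1] + B[1][0] = 8 + -2 = 6, A[2][2] + B[2][0] = 3 + -4 = -1) = -1 (attained at k = 2)
  C[2][1] = min over k of (A[2][0] + B[0][1] = 10 + 1 = 11, A[2][1] + B[1][1] = 8 + 4 = 12, A[2][2] + B[2][1] = 3 + -3 = 0) = 0 (attained at k = 2)
  C[2][2] = min over k of (A[2][0] + B[0][2] = 10 + 0 = 10, A[2][1] + B[1][2] = 8 + -1 = 7, A[2][2] + B[2][2] = 3 + 0 = 3) = 3 (attained at k = 2)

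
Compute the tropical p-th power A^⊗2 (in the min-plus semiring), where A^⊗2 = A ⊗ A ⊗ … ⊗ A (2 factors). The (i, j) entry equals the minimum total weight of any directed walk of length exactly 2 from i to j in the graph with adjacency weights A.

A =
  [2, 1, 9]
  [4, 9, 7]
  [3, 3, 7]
A^⊗2 =
  [4, 3, 8]
  [6, 5, 13]
  [5, 4, 10]

Each entry (A^⊗2)_ij equals the minimum over all length-2 walks i = v_0 → v_1 → … → v_2 = j of Σ_t A[v_t][v_{t+1}]. For example, for (i, j) = (0, 2) we minimise over 3 possible intermediate vertex sequences; the minimum is 8, attained along the walk 0 → 1 → 2.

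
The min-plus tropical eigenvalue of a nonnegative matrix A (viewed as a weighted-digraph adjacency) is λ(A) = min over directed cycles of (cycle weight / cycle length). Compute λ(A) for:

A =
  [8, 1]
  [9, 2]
λ(A) = 2

Enumerate directed cycles and compute their means (weight / length). Sample:
  cycle 0 → 0: weight = 8, length = 1, mean = 8/1 ≈ 8.000
  cycle 1 → 1: weight = 2, length = 1, mean = 2/1 ≈ 2.000
  cycle 0 → 1 → 0: weight = 10, length = 2, mean = 10/2 ≈ 5.000
  cycle 1 → 0 → 1: weight = 10, length = 2, mean = 10/2 ≈ 5.000
Minimum mean = 2.000, attained e.g. along the cycle 1 → 1 with weight 2 and length 1. So λ(A) = 2/1 = 2.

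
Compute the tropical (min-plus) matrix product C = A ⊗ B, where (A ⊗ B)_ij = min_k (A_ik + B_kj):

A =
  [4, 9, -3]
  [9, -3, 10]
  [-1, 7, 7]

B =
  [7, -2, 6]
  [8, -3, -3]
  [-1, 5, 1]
A ⊗ B =
  [-4, 2, -2]
  [5, -6, -6]
  [6, -3, 4]

Apply the min-plus product entry-by-entry:
  C[0][0] = min over k of (A[0][0] + B[0][0] = 4 + 7 = 11, A[0][1] + B[1][0] = 9 + 8 = 17, A[0][2] + B[2][0] = -3 + -1 = -4) = -4 (attained at k = 2)
  C[0][1] = min over k of (A[0][0] + B[0][1] = 4 + -2 = 2, A[0][1] + B[1][1] = 9 + -3 = 6, A[0][2] + B[2][1] = -3 + 5 = 2) = 2 (attained at k = 0)
  C[0][2] = min over k of (A[0][0] + B[0][2] = 4 + 6 = 10, A[0][1] + B[1][2] = 9 + -3 = 6, A[0][2] + B[2][2] = -3 + 1 = -2) = -2 (attained at k = 2)
  C[1][0] = min over k of (A[1][0] + B[0][0] = 9 + 7 = 16, A[1][1] + B[1][0] = -3 + 8 = 5, A[1][2] + B[2][0] = 10 + -1 = 9) = 5 (attained at k = 1)
  C[1][1] = min over k of (A[1][0] + B[0][1] = 9 + -2 = 7, A[1][1] + B[1][1] = -3 + -3 = -6, A[1][2] + B[2][1] = 10 + 5 = 15) = -6 (attained at k = 1)
  C[1][2] = min over k of (A[1][0] + B[0][2] = 9 + 6 = 15, A[1][1] + B[1][2] = -3 + -3 = -6, A[1][2] + B[2][2] = 10 + 1 = 11) = -6 (attained at k = 1)
  C[2][0] = min over k of (A[2][0] + B[0][0] = -1 + 7 = 6, A[2][1] + B[1][0] = 7 + 8 = 15, A[2][2] + B[2][0] = 7 + -1 = 6) = 6 (attained at k = 0)
  C[2][1] = min over k of (A[2][0] + B[0][1] = -1 + -2 = -3, A[2][1] + B[1][1] = 7 + -3 = 4, A[2][2] + B[2][1] = 7 + 5 = 12) = -3 (attained at k = 0)
  C[2][2] = min over k of (A[2][0] + B[0][2] = -1 + 6 = 5, A[2][1] + B[1][2] = 7 + -3 = 4, A[2][2] + B[2][2] = 7 + 1 = 8) = 4 (attained at k = 1)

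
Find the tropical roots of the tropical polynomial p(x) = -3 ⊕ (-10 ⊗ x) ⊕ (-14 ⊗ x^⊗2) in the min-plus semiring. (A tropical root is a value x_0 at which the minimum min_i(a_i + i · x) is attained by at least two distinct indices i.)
Roots: {4, 7}

Each tropical root is a break point of the lower envelope of the lines y = a_i + i · x (there are 3 lines, with slopes 0, 1, ..., 2). Only the lines that attain the minimum somewhere contribute to roots; other lines are dominated. Here the surviving (envelope) indices are i = 2, i = 1, i = 0.
Intersections between consecutive envelope lines give the roots: for adjacent envelope indices i < j the intersection is x = (a_i − a_j) / (j − i). Reading off the sorted break points: {4, 7}.
Verification: at each break x_0, at least two indices attain the minimum of min_i(a_i + i · x_0).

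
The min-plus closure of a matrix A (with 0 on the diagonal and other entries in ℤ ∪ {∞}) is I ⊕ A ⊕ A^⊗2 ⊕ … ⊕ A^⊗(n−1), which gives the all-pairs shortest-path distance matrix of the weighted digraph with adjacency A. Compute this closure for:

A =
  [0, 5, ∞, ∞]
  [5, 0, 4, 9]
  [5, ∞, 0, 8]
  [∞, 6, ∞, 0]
Closure =
  [0, 5, 9, 14]
  [5, 0, 4, 9]
  [5, 10, 0, 8]
  [11, 6, 10, 0]

This is the Floyd-Warshall all-pairs shortest-path computation. For each intermediate vertex k = 0, 1, …, 3, update dist[i][j] ← min(dist[i][j], dist[i][k] + dist[k][j]). The final matrix gives, for each (i, j), the minimum total weight of any directed path from i to j (possibly empty when i = j).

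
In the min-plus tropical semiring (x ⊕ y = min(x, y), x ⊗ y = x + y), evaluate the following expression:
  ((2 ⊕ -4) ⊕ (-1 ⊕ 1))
((2 ⊕ -4) ⊕ (-1 ⊕ 1)) = -4

Expand innermost to outermost. Recall ⊕ takes the minimum of its arguments and ⊗ takes their sum. Working out the expression ((2 ⊕ -4) ⊕ (-1 ⊕ 1)) gives -4.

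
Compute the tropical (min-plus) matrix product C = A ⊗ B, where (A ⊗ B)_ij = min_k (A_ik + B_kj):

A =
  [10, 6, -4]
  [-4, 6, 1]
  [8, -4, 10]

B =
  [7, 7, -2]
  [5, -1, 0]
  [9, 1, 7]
A ⊗ B =
  [5, -3, 3]
  [3, 2, -6]
  [1, -5, -4]

Apply the min-plus product entry-by-entry:
  C[0][0] = min over k of (A[0][0] + B[0][0] = 10 + 7 = 17, A[0][1] + B[1][0] = 6 + 5 = 11, A[0][2] + B[2][0] = -4 + 9 = 5) = 5 (attained at k = 2)
  C[0][1] = min over k of (A[0][0] + B[0][1] = 10 + 7 = 17, A[0][1] + B[1][1] = 6 + -1 = 5, A[0][2] + B[2][1] = -4 + 1 = -3) = -3 (attained at k = 2)
  C[0][2] = min over k of (A[0][0] + B[0][2] = 10 + -2 = 8, A[0][1] + B[1][2] = 6 + 0 = 6, A[0][2] + B[2][2] = -4 + 7 = 3) = 3 (attained at k = 2)
  C[1][0] = min over k of (A[1][0] + B[0][0] = -4 + 7 = 3, A[1][1] + B[1][0] = 6 + 5 = 11, A[1][2] + B[2][0] = 1 + 9 = 10) = 3 (attained at k = 0)
  C[1][1] = min over k of (A[1][0] + B[0][1] = -4 + 7 = 3, A[1][1] + B[1][1] = 6 + -1 = 5, A[1][2] + B[2][1] = 1 + 1 = 2) = 2 (attained at k = 2)
  C[1][2] = min over k of (A[1][0] + B[0][2] = -4 + -2 = -6, A[1][1] + B[1][2] = 6 + 0 = 6, A[1][2] + B[2][2] = 1 + 7 = 8) = -6 (attained at k = 0)
  C[2][0] = min over k of (A[2][0] + B[0][0] = 8 + 7 = 15, A[2][1] + B[1][0] = -4 + 5 = 1, A[2][2] + B[2][0] = 10 + 9 = 19) = 1 (attained at k = 1)
  C[2][1] = min over k of (A[2][0] + B[0][1] = 8 + 7 = 15, A[2][1] + B[1][1] = -4 + -1 = -5, A[2][2] + B[2][1] = 10 + 1 = 11) = -5 (attained at k = 1)
  C[2][2] = min over k of (A[2][0] + B[0][2] = 8 + -2 = 6, A[2][1] + B[1][2] = -4 + 0 = -4, A[2][2] + B[2][2] = 10 + 7 = 17) = -4 (attained at k = 1)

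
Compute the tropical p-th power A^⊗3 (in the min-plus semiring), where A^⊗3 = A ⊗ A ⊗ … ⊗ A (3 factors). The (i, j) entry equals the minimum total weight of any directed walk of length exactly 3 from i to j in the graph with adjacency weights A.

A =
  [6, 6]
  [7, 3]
A^⊗3 =
  [16, 12]
  [13, 9]

Each entry (A^⊗3)_ij equals the minimum over all length-3 walks i = v_0 → v_1 → … → v_3 = j of Σ_t A[v_t][v_{t+1}]. For example, for (i, j) = (0, 1) we minimise over 4 possible intermediate vertex sequences; the minimum is 12, attained along the walk 0 → 1 → 1 → 1.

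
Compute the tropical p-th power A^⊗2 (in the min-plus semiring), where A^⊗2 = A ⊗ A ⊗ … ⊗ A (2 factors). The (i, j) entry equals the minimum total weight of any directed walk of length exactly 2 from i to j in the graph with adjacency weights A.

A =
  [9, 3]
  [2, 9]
A^⊗2 =
  [5, 12]
  [11, 5]

Each entry (A^⊗2)_ij equals the minimum over all length-2 walks i = v_0 → v_1 → … → v_2 = j of Σ_t A[v_t][v_{t+1}]. For example, for (i, j) = (0, 1) we minimise over 2 possible intermediate vertex sequences; the minimum is 12, attained along the walk 0 → 0 → 1.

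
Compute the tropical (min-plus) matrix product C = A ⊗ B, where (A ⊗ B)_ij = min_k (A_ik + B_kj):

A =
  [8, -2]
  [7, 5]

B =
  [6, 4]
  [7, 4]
A ⊗ B =
  [5, 2]
  [12, 9]

Apply the min-plus product entry-by-entry:
  C[0][0] = min over k of (A[0][0] + B[0][0] = 8 + 6 = 14, A[0][1] + B[1][0] = -2 + 7 = 5) = 5 (attained at k = 1)
  C[0][1] = min over k of (A[0][0] + B[0][1] = 8 + 4 = 12, A[0][1] + B[1][1] = -2 + 4 = 2) = 2 (attained at k = 1)
  C[1][0] = min over k of (A[1][0] + B[0][0] = 7 + 6 = 13, A[1][1] + B[1][0] = 5 + 7 = 12) = 12 (attained at k = 1)
  C[1][1] = min over k of (A[1][0] + B[0][1] = 7 + 4 = 11, A[1][1] + B[1][1] = 5 + 4 = 9) = 9 (attained at k = 1)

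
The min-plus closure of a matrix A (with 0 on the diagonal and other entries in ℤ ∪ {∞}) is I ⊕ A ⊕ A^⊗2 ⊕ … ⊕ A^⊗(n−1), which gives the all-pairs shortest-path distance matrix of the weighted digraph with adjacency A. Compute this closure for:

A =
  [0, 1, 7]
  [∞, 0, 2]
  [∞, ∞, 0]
Closure =
  [0, 1, 3]
  [∞, 0, 2]
  [∞, ∞, 0]

This is the Floyd-Warshall all-pairs shortest-path computation. For each intermediate vertex k = 0, 1, …, 2, update dist[i][j] ← min(dist[i][j], dist[i][k] + dist[k][j]). The final matrix gives, for each (i, j), the minimum total weight of any directed path from i to j (possibly empty when i = j).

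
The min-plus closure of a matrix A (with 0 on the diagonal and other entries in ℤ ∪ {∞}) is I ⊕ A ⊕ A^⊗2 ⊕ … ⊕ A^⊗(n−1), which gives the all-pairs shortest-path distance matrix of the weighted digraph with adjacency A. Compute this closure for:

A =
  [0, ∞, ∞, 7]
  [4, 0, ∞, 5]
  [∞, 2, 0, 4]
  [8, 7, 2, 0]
Closure =
  [0, 11, 9, 7]
  [4, 0, 7, 5]
  [6, 2, 0, 4]
  [8, 4, 2, 0]

This is the Floyd-Warshall all-pairs shortest-path computation. For each intermediate vertex k = 0, 1, …, 3, update dist[i][j] ← min(dist[i][j], dist[i][k] + dist[k][j]). The final matrix gives, for each (i, j), the minimum total weight of any directed path from i to j (possibly empty when i = j).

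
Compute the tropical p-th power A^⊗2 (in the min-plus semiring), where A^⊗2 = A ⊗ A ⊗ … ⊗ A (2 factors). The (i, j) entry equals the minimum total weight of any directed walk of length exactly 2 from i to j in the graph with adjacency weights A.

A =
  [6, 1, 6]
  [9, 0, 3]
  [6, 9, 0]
A^⊗2 =
  [10, 1, 4]
  [9, 0, 3]
  [6, 7, 0]

Each entry (A^⊗2)_ij equals the minimum over all length-2 walks i = v_0 → v_1 → … → v_2 = j of Σ_t A[v_t][v_{t+1}]. For example, for (i, j) = (0, 2) we minimise over 3 possible intermediate vertex sequences; the minimum is 4, attained along the walk 0 → 1 → 2.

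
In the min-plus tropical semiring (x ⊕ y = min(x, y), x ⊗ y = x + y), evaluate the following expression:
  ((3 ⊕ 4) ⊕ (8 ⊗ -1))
((3 ⊕ 4) ⊕ (8 ⊗ -1)) = 3

Expand innermost to outermost. Recall ⊕ takes the minimum of its arguments and ⊗ takes their sum. Working out the expression ((3 ⊕ 4) ⊕ (8 ⊗ -1)) gives 3.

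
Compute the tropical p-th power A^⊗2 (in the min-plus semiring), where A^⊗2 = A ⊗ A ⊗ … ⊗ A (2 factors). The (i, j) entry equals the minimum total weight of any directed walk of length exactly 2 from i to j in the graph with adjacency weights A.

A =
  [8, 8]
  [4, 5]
A^⊗2 =
  [12, 13]
  [9, 10]

Each entry (A^⊗2)_ij equals the minimum over all length-2 walks i = v_0 → v_1 → … → v_2 = j of Σ_t A[v_t][v_{t+1}]. For example, for (i, j) = (0, 1) we minimise over 2 possible intermediate vertex sequences; the minimum is 13, attained along the walk 0 → 1 → 1.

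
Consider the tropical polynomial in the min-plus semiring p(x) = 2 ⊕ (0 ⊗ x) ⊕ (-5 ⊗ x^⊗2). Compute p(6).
p(6) = 2

A tropical monomial a ⊗ x^⊗i evaluates to a + i · x. Evaluating each term at x = 6:
  Term 0 contributes 2 + 0 · 6 = 2
  Term 1 contributes 0 + 1 · 6 = 6
  Term 2 contributes -5 + 2 · 6 = 7
p(6) = ⊕ of these = min[2, 6, 7] = 2.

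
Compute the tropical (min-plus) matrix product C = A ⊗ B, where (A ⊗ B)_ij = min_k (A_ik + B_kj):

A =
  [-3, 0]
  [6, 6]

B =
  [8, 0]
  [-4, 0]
A ⊗ B =
  [-4, -3]
  [2, 6]

Apply the min-plus product entry-by-entry:
  C[0][0] = min over k of (A[0][0] + B[0][0] = -3 + 8 = 5, A[0][1] + B[1][0] = 0 + -4 = -4) = -4 (attained at k = 1)
  C[0][1] = min over k of (A[0][0] + B[0][1] = -3 + 0 = -3, A[0][1] + B[1][1] = 0 + 0 = 0) = -3 (attained at k = 0)
  C[1][0] = min over k of (A[1][0] + B[0][0] = 6 + 8 = 14, A[1][1] + B[1][0] = 6 + -4 = 2) = 2 (attained at k = 1)
  C[1][1] = min over k of (A[1][0] + B[0][1] = 6 + 0 = 6, A[1][1] + B[1][1] = 6 + 0 = 6) = 6 (attained at k = 0)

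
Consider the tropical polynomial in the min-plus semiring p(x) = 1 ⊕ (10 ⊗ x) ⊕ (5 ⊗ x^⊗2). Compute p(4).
p(4) = 1

A tropical monomial a ⊗ x^⊗i evaluates to a + i · x. Evaluating each term at x = 4:
  Term 0 contributes 1 + 0 · 4 = 1
  Term 1 contributes 10 + 1 · 4 = 14
  Term 2 contributes 5 + 2 · 4 = 13
p(4) = ⊕ of these = min[1, 14, 13] = 1.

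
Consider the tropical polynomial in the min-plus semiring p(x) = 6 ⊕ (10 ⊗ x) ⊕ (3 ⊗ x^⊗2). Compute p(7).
p(7) = 6

A tropical monomial a ⊗ x^⊗i evaluates to a + i · x. Evaluating each term at x = 7:
  Term 0 contributes 6 + 0 · 7 = 6
  Term 1 contributes 10 + 1 · 7 = 17
  Term 2 contributes 3 + 2 · 7 = 17
p(7) = ⊕ of these = min[6, 17, 17] = 6.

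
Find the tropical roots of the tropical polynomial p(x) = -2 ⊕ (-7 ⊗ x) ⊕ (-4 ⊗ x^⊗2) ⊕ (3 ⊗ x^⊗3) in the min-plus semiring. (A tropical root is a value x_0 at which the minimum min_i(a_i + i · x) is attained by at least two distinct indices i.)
Roots: {-7, -3, 5}

Each tropical root is a break point of the lower envelope of the lines y = a_i + i · x (there are 4 lines, with slopes 0, 1, ..., 3). Only the lines that attain the minimum somewhere contribute to roots; other lines are dominated. Here the surviving (envelope) indices are i = 3, i = 2, i = 1, i = 0.
Intersections between consecutive envelope lines give the roots: for adjacent envelope indices i < j the intersection is x = (a_i − a_j) / (j − i). Reading off the sorted break points: {-7, -3, 5}.
Verification: at each break x_0, at least two indices attain the minimum of min_i(a_i + i · x_0).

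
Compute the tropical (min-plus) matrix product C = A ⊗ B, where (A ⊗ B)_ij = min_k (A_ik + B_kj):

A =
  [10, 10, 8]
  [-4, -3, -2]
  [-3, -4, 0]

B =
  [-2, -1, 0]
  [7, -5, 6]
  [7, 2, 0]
A ⊗ B =
  [8, 5, 8]
  [-6, -8, -4]
  [-5, -9, -3]

Apply the min-plus product entry-by-entry:
  C[0][0] = min over k of (A[0][0] + B[0][0] = 10 + -2 = 8, A[0][1] + B[1][0] = 10 + 7 = 17, A[0][2] + B[2][0] = 8 + 7 = 15) = 8 (attained at k = 0)
  C[0][1] = min over k of (A[0][0] + B[0][1] = 10 + -1 = 9, A[0][1] + B[1][1] = 10 + -5 = 5, A[0][2] + B[2][1] = 8 + 2 = 10) = 5 (attained at k = 1)
  C[0][2] = min over k of (A[0][0] + B[0][2] = 10 + 0 = 10, A[0][1] + B[1][2] = 10 + 6 = 16, A[0][2] + B[2][2] = 8 + 0 = 8) = 8 (attained at k = 2)
  C[1][0] = min over k of (A[1][0] + B[0][0] = -4 + -2 = -6, A[1][1] + B[1][0] = -3 + 7 = 4, A[1][2] + B[2][0] = -2 + 7 = 5) = -6 (attained at k = 0)
  C[1][1] = min over k of (A[1][0] + B[0][1] = -4 + -1 = -5, A[1][1] + B[1][1] = -3 + -5 = -8, A[1][2] + B[2][1] = -2 + 2 = 0) = -8 (attained at k = 1)
  C[1][2] = min over k of (A[1][0] + B[0][2] = -4 + 0 = -4, A[1][1] + B[1][2] = -3 + 6 = 3, A[1][2] + B[2][2] = -2 + 0 = -2) = -4 (attained at k = 0)
  C[2][0] = min over k of (A[2][0] + B[0][0] = -3 + -2 = -5, A[2][1] + B[1][0] = -4 + 7 = 3, A[2][2] + B[2][0] = 0 + 7 = 7) = -5 (attained at k = 0)
  C[2][1] = min over k of (A[2][0] + B[0][1] = -3 + -1 = -4, A[2][1] + B[1][1] = -4 + -5 = -9, A[2][2] + B[2][1] = 0 + 2 = 2) = -9 (attained at k = 1)
  C[2][2] = min over k of (A[2][0] + B[0][2] = -3 + 0 = -3, A[2][1] + B[1][2] = -4 + 6 = 2, A[2][2] + B[2][2] = 0 + 0 = 0) = -3 (attained at k = 0)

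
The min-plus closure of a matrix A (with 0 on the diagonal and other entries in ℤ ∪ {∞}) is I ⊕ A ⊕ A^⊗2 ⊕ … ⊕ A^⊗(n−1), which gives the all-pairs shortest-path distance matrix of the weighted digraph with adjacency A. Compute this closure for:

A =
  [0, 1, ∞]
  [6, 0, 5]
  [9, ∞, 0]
Closure =
  [0, 1, 6]
  [6, 0, 5]
  [9, 10, 0]

This is the Floyd-Warshall all-pairs shortest-path computation. For each intermediate vertex k = 0, 1, …, 2, update dist[i][j] ← min(dist[i][j], dist[i][k] + dist[k][j]). The final matrix gives, for each (i, j), the minimum total weight of any directed path from i to j (possibly empty when i = j).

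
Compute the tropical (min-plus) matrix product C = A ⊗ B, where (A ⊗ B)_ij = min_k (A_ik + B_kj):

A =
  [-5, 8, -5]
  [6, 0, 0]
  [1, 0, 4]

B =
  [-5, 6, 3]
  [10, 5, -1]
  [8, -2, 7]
A ⊗ B =
  [-10, -7, -2]
  [1, -2, -1]
  [-4, 2, -1]

Apply the min-plus product entry-by-entry:
  C[0][0] = min over k of (A[0][0] + B[0][0] = -5 + -5 = -10, A[0][1] + B[1][0] = 8 + 10 = 18, A[0][2] + B[2][0] = -5 + 8 = 3) = -10 (attained at k = 0)
  C[0][1] = min over k of (A[0][0] + B[0][1] = -5 + 6 = 1, A[0][1] + B[1][1] = 8 + 5 = 13, A[0][2] + B[2][1] = -5 + -2 = -7) = -7 (attained at k = 2)
  C[0][2] = min over k of (A[0][0] + B[0][2] = -5 + 3 = -2, A[0][1] + B[1][2] = 8 + -1 = 7, A[0][2] + B[2][2] = -5 + 7 = 2) = -2 (attained at k = 0)
  C[1][0] = min over k of (A[1][0] + B[0][0] = 6 + -5 = 1, A[1][1] + B[1][0] = 0 + 10 = 10, A[1][2] + B[2][0] = 0 + 8 = 8) = 1 (attained at k = 0)
  C[1][1] = min over k of (A[1][0] + B[0][1] = 6 + 6 = 12, A[1][1] + B[1][1] = 0 + 5 = 5, A[1][2] + B[2][1] = 0 + -2 = -2) = -2 (attained at k = 2)
  C[1][2] = min over k of (A[1][0] + B[0][2] = 6 + 3 = 9, A[1][1] + B[1][2] = 0 + -1 = -1, A[1][2] + B[2][2] = 0 + 7 = 7) = -1 (attained at k = 1)
  C[2][0] = min over k of (A[2][0] + B[0][0] = 1 + -5 = -4, A[2][1] + B[1][0] = 0 + 10 = 10, A[2][2] + B[2][0] = 4 + 8 = 12) = -4 (attained at k = 0)
  C[2][1] = min over k of (A[2][0] + B[0][1] = 1 + 6 = 7, A[2][1] + B[1][1] = 0 + 5 = 5, A[2][2] + B[2][1] = 4 + -2 = 2) = 2 (attained at k = 2)
  C[2][2] = min over k of (A[2][0] + B[0][2] = 1 + 3 = 4, A[2][1] + B[1][2] = 0 + -1 = -1, A[2][2] + B[2][2] = 4 + 7 = 11) = -1 (attained at k = 1)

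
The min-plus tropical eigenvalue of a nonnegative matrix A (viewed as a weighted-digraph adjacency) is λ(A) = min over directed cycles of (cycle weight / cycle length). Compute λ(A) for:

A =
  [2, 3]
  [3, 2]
λ(A) = 2

Enumerate directed cycles and compute their means (weight / length). Sample:
  cycle 0 → 0: weight = 2, length = 1, mean = 2/1 ≈ 2.000
  cycle 1 → 1: weight = 2, length = 1, mean = 2/1 ≈ 2.000
  cycle 0 → 1 → 0: weight = 6, length = 2, mean = 6/2 ≈ 3.000
  cycle 1 → 0 → 1: weight = 6, length = 2, mean = 6/2 ≈ 3.000
Minimum mean = 2.000, attained e.g. along the cycle 0 → 0 with weight 2 and length 1. So λ(A) = 2/1 = 2.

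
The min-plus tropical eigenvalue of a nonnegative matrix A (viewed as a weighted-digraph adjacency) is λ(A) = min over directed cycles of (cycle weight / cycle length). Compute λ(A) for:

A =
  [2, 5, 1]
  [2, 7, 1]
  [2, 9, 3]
λ(A) = 3/2

Enumerate directed cycles and compute their means (weight / length). Sample:
  cycle 0 → 0: weight = 2, length = 1, mean = 2/1 ≈ 2.000
  cycle 1 → 1: weight = 7, length = 1, mean = 7/1 ≈ 7.000
  cycle 2 → 2: weight = 3, length = 1, mean = 3/1 ≈ 3.000
  cycle 0 → 1 → 0: weight = 7, length = 2, mean = 7/2 ≈ 3.500
  cycle 0 → 2 → 0: weight = 3, length = 2, mean = 3/2 ≈ 1.500
  cycle 1 → 0 → 1: weight = 7, length = 2, mean = 7/2 ≈ 3.500
Minimum mean = 1.500, attained e.g. along the cycle 0 → 2 → 0 with weight 3 and length 2. So λ(A) = 3/2 = 3/2.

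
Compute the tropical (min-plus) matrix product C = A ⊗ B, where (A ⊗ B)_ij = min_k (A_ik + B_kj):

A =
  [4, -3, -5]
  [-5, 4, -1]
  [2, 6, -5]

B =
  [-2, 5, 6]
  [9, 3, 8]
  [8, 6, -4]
A ⊗ B =
  [2, 0, -9]
  [-7, 0, -5]
  [0, 1, -9]

Apply the min-plus product entry-by-entry:
  C[0][0] = min over k of (A[0][0] + B[0][0] = 4 + -2 = 2, A[0][1] + B[1][0] = -3 + 9 = 6, A[0][2] + B[2][0] = -5 + 8 = 3) = 2 (attained at k = 0)
  C[0][1] = min over k of (A[0][0] + B[0][1] = 4 + 5 = 9, A[0][1] + B[1][1] = -3 + 3 = 0, A[0][2] + B[2][1] = -5 + 6 = 1) = 0 (attained at k = 1)
  C[0][2] = min over k of (A[0][0] + B[0][2] = 4 + 6 = 10, A[0][1] + B[1][2] = -3 + 8 = 5, A[0][2] + B[2][2] = -5 + -4 = -9) = -9 (attained at k = 2)
  C[1][0] = min over k of (A[1][0] + B[0][0] = -5 + -2 = -7, A[1][1] + B[1][0] = 4 + 9 = 13, A[1][2] + B[2][0] = -1 + 8 = 7) = -7 (attained at k = 0)
  C[1][1] = min over k of (A[1][0] + B[0][1] = -5 + 5 = 0, A[1][1] + B[1][1] = 4 + 3 = 7, A[1][2] + B[2][1] = -1 + 6 = 5) = 0 (attained at k = 0)
  C[1][2] = min over k of (A[1][0] + B[0][2] = -5 + 6 = 1, A[1][1] + B[1][2] = 4 + 8 = 12, A[1][2] + B[2][2] = -1 + -4 = -5) = -5 (attained at k = 2)
  C[2][0] = min over k of (A[2][0] + B[0][0] = 2 + -2 = 0, A[2][1] + B[1][0] = 6 + 9 = 15, A[2][2] + B[2][0] = -5 + 8 = 3) = 0 (attained at k = 0)
  C[2][1] = min over k of (A[2][0] + B[0][1] = 2 + 5 = 7, A[2][1] + B[1][1] = 6 + 3 = 9, A[2][2] + B[2][1] = -5 + 6 = 1) = 1 (attained at k = 2)
  C[2][2] = min over k of (A[2][0] + B[0][2] = 2 + 6 = 8, A[2][1] + B[1][2] = 6 + 8 = 14, A[2][2] + B[2][2] = -5 + -4 = -9) = -9 (attained at k = 2)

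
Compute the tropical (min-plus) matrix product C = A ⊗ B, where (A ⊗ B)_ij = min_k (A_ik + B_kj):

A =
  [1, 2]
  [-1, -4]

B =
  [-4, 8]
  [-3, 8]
A ⊗ B =
  [-3, 9]
  [-7, 4]

Apply the min-plus product entry-by-entry:
  C[0][0] = min over k of (A[0][0] + B[0][0] = 1 + -4 = -3, A[0][1] + B[1][0] = 2 + -3 = -1) = -3 (attained at k = 0)
  C[0][1] = min over k of (A[0][0] + B[0][1] = 1 + 8 = 9, A[0][1] + B[1][1] = 2 + 8 = 10) = 9 (attained at k = 0)
  C[1][0] = min over k of (A[1][0] + B[0][0] = -1 + -4 = -5, A[1][1] + B[1][0] = -4 + -3 = -7) = -7 (attained at k = 1)
  C[1][1] = min over k of (A[1][0] + B[0][1] = -1 + 8 = 7, A[1][1] + B[1][1] = -4 + 8 = 4) = 4 (attained at k = 1)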